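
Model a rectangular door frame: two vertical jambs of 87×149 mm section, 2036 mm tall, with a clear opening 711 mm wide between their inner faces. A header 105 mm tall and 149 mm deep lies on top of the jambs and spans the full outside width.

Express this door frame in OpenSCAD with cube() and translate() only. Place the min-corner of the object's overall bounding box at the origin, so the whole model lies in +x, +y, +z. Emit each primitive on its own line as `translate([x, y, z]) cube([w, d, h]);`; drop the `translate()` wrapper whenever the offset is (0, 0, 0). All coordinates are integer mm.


cube([87, 149, 2036]);
translate([798, 0, 0]) cube([87, 149, 2036]);
translate([0, 0, 2036]) cube([885, 149, 105]);


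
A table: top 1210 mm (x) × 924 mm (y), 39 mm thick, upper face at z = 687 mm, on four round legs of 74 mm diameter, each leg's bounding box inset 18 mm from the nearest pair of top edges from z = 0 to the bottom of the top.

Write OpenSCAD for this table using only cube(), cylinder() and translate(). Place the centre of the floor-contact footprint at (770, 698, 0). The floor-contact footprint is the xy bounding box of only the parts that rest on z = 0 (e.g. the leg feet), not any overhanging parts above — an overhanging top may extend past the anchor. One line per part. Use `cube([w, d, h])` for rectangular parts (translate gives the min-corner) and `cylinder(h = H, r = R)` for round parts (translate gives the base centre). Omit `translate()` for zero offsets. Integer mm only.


translate([165, 236, 648]) cube([1210, 924, 39]);
translate([220, 291, 0]) cylinder(h = 648, r = 37);
translate([1320, 291, 0]) cylinder(h = 648, r = 37);
translate([220, 1105, 0]) cylinder(h = 648, r = 37);
translate([1320, 1105, 0]) cylinder(h = 648, r = 37);


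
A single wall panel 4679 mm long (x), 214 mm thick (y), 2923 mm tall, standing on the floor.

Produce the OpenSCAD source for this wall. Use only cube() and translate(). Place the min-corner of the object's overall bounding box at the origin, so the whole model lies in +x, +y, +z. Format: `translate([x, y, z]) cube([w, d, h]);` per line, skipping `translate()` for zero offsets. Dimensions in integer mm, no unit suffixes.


cube([4679, 214, 2923]);


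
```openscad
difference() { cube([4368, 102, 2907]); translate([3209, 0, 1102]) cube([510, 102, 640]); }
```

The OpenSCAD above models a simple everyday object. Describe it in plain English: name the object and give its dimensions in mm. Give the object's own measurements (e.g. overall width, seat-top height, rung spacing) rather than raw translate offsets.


A wall 4368 mm long (x), 102 mm thick (y), 2907 mm tall, with a rectangular window opening cut through it. The opening is 510 mm wide and 640 mm tall; its sill is at z = 1102 mm and its near (−x) edge is 3209 mm from the wall's −x end. The opening passes through the full wall thickness.


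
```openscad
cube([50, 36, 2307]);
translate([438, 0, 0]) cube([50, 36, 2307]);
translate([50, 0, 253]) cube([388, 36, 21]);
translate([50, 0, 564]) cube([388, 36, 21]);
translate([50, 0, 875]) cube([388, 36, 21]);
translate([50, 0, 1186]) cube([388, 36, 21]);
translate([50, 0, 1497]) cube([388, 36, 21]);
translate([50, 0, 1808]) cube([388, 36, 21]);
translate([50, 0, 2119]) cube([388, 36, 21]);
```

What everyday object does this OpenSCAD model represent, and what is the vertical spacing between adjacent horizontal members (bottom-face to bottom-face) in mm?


A ladder. The rung spacing is 311 mm.

Two tall 50×36 posts with 7 short bars between them — a ladder. Adjacent rungs sit at z = 253 and z = 564, so the spacing is 564 − 253 = 311 mm.


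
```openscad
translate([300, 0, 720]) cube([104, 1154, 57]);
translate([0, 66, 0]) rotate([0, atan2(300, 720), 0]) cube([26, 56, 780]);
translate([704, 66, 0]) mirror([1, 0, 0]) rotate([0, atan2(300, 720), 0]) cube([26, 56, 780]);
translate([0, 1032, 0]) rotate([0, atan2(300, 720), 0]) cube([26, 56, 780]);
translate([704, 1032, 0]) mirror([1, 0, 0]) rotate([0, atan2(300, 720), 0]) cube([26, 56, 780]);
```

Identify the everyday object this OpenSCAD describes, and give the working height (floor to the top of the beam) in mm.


A sawhorse. The overall height is 777 mm.

A beam across two mirrored pairs of raked legs — a sawhorse. The beam's underside is at z = 720 (matching the legs' vertical rise in atan2(300, 720)) and the beam is 57 mm tall, so its top is at 720 + 57 = 777 mm. The raked legs top out at the beam's underside, so that is the highest point.


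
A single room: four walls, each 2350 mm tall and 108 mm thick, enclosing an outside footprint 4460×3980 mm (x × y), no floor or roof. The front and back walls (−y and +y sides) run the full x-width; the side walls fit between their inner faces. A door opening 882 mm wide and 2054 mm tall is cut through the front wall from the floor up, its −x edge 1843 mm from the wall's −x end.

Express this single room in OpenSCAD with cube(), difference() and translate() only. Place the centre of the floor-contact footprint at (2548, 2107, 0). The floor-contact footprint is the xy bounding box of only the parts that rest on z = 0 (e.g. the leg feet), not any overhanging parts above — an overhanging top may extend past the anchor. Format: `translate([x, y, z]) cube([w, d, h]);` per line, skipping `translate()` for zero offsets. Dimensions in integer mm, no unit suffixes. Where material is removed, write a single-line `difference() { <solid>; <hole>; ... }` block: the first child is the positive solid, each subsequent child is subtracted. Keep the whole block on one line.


difference() { translate([318, 117, 0]) cube([4460, 108, 2350]); translate([2161, 117, 0]) cube([882, 108, 2054]); }
translate([318, 3989, 0]) cube([4460, 108, 2350]);
translate([318, 225, 0]) cube([108, 3764, 2350]);
translate([4670, 225, 0]) cube([108, 3764, 2350]);


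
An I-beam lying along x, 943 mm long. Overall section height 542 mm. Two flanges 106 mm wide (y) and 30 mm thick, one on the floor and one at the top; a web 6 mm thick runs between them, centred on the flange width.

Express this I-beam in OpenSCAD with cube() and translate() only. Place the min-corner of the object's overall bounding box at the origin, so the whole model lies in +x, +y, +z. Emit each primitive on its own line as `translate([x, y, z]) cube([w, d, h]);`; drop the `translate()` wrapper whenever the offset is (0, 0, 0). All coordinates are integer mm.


cube([943, 106, 30]);
translate([0, 50, 30]) cube([943, 6, 482]);
translate([0, 0, 512]) cube([943, 106, 30]);


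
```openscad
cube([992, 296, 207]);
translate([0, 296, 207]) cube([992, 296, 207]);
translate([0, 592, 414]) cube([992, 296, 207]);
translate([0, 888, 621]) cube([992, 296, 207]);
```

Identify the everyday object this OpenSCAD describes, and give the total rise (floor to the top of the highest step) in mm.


A staircase. The total rise is 828 mm.

4 identical blocks, each offset up and back from the previous — a staircase. Each step is 207 mm tall and there are 4 of them, so the total rise is 4 × 207 = 828 mm.


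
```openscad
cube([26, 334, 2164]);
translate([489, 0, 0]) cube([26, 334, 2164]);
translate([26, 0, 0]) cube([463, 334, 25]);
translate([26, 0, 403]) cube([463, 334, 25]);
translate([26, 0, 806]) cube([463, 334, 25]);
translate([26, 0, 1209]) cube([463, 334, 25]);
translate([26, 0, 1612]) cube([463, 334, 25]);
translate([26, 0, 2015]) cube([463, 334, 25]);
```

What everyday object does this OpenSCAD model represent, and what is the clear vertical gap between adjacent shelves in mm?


A bookshelf. The clear shelf gap is 378 mm.

Two tall side panels with 6 horizontal boards between them — a bookshelf. The first two shelf undersides are at z = 0 and z = 403; with shelf thickness 25, the clear gap is 403 − 0 − 25 = 378 mm.


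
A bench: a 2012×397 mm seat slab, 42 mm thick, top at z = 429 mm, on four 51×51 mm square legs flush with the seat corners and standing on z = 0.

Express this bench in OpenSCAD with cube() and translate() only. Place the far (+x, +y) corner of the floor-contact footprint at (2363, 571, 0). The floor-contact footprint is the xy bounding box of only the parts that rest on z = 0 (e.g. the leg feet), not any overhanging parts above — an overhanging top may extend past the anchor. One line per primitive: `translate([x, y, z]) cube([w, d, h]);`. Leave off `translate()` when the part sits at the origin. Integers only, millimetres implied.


translate([351, 174, 387]) cube([2012, 397, 42]);
translate([351, 174, 0]) cube([51, 51, 387]);
translate([351, 520, 0]) cube([51, 51, 387]);
translate([2312, 174, 0]) cube([51, 51, 387]);
translate([2312, 520, 0]) cube([51, 51, 387]);


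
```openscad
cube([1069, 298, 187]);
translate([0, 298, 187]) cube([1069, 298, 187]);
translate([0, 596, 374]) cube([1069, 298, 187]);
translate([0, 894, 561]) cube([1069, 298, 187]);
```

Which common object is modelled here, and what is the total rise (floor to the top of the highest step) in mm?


A staircase. The total rise is 748 mm.

4 identical blocks, each offset up and back from the previous — a staircase. Each step is 187 mm tall and there are 4 of them, so the total rise is 4 × 187 = 748 mm.


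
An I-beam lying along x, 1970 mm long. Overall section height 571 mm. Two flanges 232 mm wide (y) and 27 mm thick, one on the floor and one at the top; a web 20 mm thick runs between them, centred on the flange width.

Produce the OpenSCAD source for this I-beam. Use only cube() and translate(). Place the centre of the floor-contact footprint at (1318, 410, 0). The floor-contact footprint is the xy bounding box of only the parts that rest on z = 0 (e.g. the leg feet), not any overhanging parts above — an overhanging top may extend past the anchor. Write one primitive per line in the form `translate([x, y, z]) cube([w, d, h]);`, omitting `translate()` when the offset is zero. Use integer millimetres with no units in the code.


translate([333, 294, 0]) cube([1970, 232, 27]);
translate([333, 400, 27]) cube([1970, 20, 517]);
translate([333, 294, 544]) cube([1970, 232, 27]);


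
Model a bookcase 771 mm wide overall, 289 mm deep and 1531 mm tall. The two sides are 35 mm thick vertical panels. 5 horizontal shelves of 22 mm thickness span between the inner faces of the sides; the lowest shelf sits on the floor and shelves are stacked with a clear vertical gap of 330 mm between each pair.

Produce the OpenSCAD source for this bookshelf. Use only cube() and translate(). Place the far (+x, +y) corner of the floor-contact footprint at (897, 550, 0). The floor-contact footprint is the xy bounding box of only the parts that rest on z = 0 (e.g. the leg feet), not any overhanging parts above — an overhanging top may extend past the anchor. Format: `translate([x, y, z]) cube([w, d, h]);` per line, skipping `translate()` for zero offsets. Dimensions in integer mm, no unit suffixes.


translate([126, 261, 0]) cube([35, 289, 1531]);
translate([862, 261, 0]) cube([35, 289, 1531]);
translate([161, 261, 0]) cube([701, 289, 22]);
translate([161, 261, 352]) cube([701, 289, 22]);
translate([161, 261, 704]) cube([701, 289, 22]);
translate([161, 261, 1056]) cube([701, 289, 22]);
translate([161, 261, 1408]) cube([701, 289, 22]);


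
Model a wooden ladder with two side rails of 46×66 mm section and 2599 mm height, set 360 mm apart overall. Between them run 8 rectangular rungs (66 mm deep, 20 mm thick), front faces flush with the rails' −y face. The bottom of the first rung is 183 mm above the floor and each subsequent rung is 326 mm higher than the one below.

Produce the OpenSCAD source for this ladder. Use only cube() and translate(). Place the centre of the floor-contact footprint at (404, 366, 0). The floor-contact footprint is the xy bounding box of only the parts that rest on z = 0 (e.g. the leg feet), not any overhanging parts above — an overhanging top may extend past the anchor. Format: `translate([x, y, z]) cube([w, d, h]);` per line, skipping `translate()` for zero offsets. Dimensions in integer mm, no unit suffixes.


// rung span = 360 - 2*46 = 268
// rung[k] z = 183 + k*326
translate([224, 333, 0]) cube([46, 66, 2599]);
translate([538, 333, 0]) cube([46, 66, 2599]);
translate([270, 333, 183]) cube([268, 66, 20]);
translate([270, 333, 509]) cube([268, 66, 20]);
translate([270, 333, 835]) cube([268, 66, 20]);
translate([270, 333, 1161]) cube([268, 66, 20]);
translate([270, 333, 1487]) cube([268, 66, 20]);
translate([270, 333, 1813]) cube([268, 66, 20]);
translate([270, 333, 2139]) cube([268, 66, 20]);
translate([270, 333, 2465]) cube([268, 66, 20]);


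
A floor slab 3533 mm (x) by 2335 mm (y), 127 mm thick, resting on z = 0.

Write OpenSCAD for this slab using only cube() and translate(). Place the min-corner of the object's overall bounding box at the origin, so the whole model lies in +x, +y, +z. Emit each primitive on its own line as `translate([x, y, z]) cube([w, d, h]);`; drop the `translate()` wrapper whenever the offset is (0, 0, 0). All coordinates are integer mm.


cube([3533, 2335, 127]);


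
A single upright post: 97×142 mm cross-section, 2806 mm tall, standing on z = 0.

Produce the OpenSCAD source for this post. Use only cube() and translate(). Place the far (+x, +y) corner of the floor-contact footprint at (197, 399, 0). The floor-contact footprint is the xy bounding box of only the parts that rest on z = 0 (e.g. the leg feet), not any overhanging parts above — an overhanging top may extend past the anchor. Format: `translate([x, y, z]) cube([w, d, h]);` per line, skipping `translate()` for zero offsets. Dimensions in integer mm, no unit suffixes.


translate([100, 257, 0]) cube([97, 142, 2806]);


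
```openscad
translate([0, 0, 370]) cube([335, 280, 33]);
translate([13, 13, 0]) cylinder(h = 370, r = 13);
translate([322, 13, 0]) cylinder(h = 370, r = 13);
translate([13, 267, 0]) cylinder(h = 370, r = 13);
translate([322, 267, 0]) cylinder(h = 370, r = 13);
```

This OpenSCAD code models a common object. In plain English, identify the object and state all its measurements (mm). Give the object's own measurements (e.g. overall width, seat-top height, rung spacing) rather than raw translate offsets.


A four-legged stool. The seat is a 335×280×33 mm slab whose top surface is at z = 403 mm; four round legs, each 26 mm in diameter, run from the floor (z = 0) to the underside of the seat, each leg's axis is inset half a diameter from the nearest pair of seat edges (so the leg's bounding box is flush with the corner).


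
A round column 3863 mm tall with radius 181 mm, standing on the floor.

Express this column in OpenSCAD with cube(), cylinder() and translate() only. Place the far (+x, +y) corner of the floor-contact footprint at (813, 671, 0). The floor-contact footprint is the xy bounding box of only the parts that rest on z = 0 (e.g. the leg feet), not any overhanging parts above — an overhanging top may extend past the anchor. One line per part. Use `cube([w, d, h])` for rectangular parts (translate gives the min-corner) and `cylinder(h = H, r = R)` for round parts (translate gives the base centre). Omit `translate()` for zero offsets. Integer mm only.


translate([632, 490, 0]) cylinder(h = 3863, r = 181);


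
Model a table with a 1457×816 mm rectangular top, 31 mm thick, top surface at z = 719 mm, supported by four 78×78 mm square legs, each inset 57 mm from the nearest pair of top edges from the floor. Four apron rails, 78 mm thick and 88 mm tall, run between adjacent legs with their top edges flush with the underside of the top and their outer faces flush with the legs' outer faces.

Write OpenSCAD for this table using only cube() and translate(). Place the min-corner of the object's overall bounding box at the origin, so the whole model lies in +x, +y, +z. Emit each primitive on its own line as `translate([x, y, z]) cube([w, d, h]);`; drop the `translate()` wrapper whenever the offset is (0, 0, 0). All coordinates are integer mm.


translate([0, 0, 688]) cube([1457, 816, 31]);
translate([57, 57, 0]) cube([78, 78, 688]);
translate([1322, 57, 0]) cube([78, 78, 688]);
translate([57, 681, 0]) cube([78, 78, 688]);
translate([1322, 681, 0]) cube([78, 78, 688]);
translate([135, 57, 600]) cube([1187, 78, 88]);
translate([135, 681, 600]) cube([1187, 78, 88]);
translate([57, 135, 600]) cube([78, 546, 88]);
translate([1322, 135, 600]) cube([78, 546, 88]);


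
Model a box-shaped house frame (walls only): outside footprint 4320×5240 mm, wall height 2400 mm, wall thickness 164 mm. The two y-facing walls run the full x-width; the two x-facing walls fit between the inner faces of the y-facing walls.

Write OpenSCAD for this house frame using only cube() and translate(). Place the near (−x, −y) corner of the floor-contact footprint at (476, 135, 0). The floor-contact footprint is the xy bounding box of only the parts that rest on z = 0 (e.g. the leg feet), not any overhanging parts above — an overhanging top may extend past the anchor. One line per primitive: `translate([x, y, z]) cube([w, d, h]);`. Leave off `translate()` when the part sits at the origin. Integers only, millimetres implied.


translate([476, 135, 0]) cube([4320, 164, 2400]);
translate([476, 5211, 0]) cube([4320, 164, 2400]);
translate([476, 299, 0]) cube([164, 4912, 2400]);
translate([4632, 299, 0]) cube([164, 4912, 2400]);


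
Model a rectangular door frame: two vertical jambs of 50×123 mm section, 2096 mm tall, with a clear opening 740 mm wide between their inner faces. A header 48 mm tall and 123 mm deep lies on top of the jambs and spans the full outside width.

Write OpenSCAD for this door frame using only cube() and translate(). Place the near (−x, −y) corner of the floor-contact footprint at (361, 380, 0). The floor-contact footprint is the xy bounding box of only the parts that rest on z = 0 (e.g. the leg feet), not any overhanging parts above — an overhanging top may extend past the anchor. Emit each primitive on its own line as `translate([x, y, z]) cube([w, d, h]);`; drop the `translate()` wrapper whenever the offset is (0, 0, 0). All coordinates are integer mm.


translate([361, 380, 0]) cube([50, 123, 2096]);
translate([1151, 380, 0]) cube([50, 123, 2096]);
translate([361, 380, 2096]) cube([840, 123, 48]);


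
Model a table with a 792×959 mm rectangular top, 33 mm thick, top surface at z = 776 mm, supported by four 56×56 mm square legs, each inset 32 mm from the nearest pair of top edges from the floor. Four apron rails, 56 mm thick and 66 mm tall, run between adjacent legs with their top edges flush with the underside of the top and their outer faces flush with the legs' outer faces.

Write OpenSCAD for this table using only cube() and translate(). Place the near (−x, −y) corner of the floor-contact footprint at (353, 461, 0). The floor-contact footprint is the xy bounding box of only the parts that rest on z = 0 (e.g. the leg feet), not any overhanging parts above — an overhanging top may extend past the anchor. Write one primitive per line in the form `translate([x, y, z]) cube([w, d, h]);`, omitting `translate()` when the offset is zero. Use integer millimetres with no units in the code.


translate([321, 429, 743]) cube([792, 959, 33]);
translate([353, 461, 0]) cube([56, 56, 743]);
translate([1025, 461, 0]) cube([56, 56, 743]);
translate([353, 1300, 0]) cube([56, 56, 743]);
translate([1025, 1300, 0]) cube([56, 56, 743]);
translate([409, 461, 677]) cube([616, 56, 66]);
translate([409, 1300, 677]) cube([616, 56, 66]);
translate([353, 517, 677]) cube([56, 783, 66]);
translate([1025, 517, 677]) cube([56, 783, 66]);


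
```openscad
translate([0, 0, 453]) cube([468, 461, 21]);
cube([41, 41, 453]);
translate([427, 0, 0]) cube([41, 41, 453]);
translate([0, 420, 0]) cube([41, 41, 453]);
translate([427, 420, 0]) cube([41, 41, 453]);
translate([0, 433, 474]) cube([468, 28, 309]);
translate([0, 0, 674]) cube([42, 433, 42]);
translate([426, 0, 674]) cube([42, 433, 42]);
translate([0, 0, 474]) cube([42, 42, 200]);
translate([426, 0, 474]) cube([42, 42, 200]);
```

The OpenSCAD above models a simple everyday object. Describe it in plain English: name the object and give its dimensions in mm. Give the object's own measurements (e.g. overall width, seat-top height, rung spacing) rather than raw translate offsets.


A chair. The seat is a 468×461×21 mm slab with its top at z = 474 mm, on four 41×41 mm corner legs (flush with the seat edges, standing on z = 0). A flat backrest 28 mm thick, 309 mm tall, spans the full seat width and rises from the seat top along its +y edge, rear face flush with the rear of the seat. Two armrests of 42×42 mm section run along each side from the seat's front edge to the front of the backrest, top faces 242 mm above the seat top and outer faces flush with the seat's x-edges; a 42×42 mm post under the front of each armrest stands on the seat at the front corner.


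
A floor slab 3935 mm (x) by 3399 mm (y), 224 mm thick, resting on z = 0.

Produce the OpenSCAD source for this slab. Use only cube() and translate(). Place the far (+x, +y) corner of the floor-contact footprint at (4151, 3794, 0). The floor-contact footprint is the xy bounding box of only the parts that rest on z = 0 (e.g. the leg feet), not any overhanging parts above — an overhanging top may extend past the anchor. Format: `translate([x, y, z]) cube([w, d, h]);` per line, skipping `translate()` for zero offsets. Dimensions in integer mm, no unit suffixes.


translate([216, 395, 0]) cube([3935, 3399, 224]);


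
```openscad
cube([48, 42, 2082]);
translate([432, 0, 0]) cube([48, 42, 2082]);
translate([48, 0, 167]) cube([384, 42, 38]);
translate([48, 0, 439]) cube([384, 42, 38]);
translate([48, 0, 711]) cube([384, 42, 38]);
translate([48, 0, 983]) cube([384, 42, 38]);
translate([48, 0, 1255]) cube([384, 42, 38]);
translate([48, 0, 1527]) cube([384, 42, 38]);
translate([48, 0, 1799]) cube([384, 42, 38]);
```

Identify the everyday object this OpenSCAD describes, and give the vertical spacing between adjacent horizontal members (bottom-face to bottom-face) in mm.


A ladder. The rung spacing is 272 mm.

Two tall 48×42 posts with 7 short bars between them — a ladder. Adjacent rungs sit at z = 167 and z = 439, so the spacing is 439 − 167 = 272 mm.


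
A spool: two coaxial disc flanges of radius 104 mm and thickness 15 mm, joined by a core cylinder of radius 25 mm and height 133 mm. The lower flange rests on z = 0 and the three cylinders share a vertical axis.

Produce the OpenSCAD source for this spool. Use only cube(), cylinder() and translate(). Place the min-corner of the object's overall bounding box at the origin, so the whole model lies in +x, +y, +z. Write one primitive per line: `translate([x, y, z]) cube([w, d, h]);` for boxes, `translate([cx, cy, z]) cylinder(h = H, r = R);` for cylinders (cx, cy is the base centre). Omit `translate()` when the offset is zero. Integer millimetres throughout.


translate([104, 104, 0]) cylinder(h = 15, r = 104);
translate([104, 104, 15]) cylinder(h = 133, r = 25);
translate([104, 104, 148]) cylinder(h = 15, r = 104);


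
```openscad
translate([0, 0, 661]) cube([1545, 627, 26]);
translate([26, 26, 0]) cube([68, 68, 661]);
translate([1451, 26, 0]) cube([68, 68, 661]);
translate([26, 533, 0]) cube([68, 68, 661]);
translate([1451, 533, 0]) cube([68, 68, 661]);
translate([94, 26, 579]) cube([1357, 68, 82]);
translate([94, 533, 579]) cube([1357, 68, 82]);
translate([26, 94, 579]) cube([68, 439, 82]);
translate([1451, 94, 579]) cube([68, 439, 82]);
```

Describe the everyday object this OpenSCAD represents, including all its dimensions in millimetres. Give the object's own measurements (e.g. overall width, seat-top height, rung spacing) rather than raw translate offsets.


A table: top 1545 mm (x) × 627 mm (y), 26 mm thick, upper face at z = 687 mm, on four 68×68 mm square legs, each inset 26 mm from the nearest pair of top edges from z = 0 to the bottom of the top. Four apron rails, 68 mm thick and 82 mm tall, run between adjacent legs with their top edges flush with the underside of the top and their outer faces flush with the legs' outer faces.


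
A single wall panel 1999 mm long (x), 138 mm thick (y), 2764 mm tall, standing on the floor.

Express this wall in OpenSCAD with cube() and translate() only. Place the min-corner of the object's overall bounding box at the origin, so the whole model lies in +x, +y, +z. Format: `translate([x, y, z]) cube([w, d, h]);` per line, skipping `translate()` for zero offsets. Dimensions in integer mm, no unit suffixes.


cube([1999, 138, 2764]);


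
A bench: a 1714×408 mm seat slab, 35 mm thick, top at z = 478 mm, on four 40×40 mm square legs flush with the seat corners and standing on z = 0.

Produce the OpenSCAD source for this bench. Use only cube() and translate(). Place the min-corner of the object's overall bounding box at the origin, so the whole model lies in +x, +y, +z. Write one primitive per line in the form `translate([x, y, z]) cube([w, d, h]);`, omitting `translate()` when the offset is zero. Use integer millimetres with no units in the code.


translate([0, 0, 443]) cube([1714, 408, 35]);
cube([40, 40, 443]);
translate([0, 368, 0]) cube([40, 40, 443]);
translate([1674, 0, 0]) cube([40, 40, 443]);
translate([1674, 368, 0]) cube([40, 40, 443]);


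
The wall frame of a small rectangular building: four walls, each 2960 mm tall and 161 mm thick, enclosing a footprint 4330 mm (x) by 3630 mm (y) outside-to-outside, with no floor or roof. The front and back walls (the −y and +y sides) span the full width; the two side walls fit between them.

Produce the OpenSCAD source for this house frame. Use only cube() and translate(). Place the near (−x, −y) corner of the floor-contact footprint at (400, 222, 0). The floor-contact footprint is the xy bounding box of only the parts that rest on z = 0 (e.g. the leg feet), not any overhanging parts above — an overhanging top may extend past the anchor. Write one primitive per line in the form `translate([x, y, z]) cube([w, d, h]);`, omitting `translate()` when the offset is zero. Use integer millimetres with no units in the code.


translate([400, 222, 0]) cube([4330, 161, 2960]);
translate([400, 3691, 0]) cube([4330, 161, 2960]);
translate([400, 383, 0]) cube([161, 3308, 2960]);
translate([4569, 383, 0]) cube([161, 3308, 2960]);


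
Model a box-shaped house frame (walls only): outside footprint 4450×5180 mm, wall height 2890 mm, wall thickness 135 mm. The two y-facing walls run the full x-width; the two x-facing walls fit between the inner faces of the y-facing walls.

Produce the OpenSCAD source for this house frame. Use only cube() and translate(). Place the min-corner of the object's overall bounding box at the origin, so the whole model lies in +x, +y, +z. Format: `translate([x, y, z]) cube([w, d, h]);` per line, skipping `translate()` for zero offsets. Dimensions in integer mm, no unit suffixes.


cube([4450, 135, 2890]);
translate([0, 5045, 0]) cube([4450, 135, 2890]);
translate([0, 135, 0]) cube([135, 4910, 2890]);
translate([4315, 135, 0]) cube([135, 4910, 2890]);


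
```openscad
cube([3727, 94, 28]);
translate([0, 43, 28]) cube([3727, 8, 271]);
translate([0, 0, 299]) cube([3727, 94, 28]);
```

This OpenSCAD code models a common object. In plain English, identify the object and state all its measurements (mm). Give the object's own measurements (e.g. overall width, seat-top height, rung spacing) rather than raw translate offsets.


An I-beam lying along x, 3727 mm long. Overall section height 327 mm. Two flanges 94 mm wide (y) and 28 mm thick, one on the floor and one at the top; a web 8 mm thick runs between them, centred on the flange width.


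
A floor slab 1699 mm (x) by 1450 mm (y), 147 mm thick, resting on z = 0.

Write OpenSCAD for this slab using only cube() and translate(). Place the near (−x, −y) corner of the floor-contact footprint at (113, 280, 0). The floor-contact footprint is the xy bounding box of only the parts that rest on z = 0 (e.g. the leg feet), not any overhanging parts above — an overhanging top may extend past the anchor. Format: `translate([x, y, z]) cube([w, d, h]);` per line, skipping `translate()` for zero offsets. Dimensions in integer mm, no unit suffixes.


translate([113, 280, 0]) cube([1699, 1450, 147]);


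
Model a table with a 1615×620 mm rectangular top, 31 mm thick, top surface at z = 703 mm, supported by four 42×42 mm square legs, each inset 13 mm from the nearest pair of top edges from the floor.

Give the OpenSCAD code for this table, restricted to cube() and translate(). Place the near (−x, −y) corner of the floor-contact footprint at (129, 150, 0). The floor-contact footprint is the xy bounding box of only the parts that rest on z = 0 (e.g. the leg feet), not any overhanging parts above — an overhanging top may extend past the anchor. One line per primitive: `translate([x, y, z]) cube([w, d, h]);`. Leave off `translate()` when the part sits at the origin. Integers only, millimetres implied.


translate([116, 137, 672]) cube([1615, 620, 31]);
translate([129, 150, 0]) cube([42, 42, 672]);
translate([1676, 150, 0]) cube([42, 42, 672]);
translate([129, 702, 0]) cube([42, 42, 672]);
translate([1676, 702, 0]) cube([42, 42, 672]);


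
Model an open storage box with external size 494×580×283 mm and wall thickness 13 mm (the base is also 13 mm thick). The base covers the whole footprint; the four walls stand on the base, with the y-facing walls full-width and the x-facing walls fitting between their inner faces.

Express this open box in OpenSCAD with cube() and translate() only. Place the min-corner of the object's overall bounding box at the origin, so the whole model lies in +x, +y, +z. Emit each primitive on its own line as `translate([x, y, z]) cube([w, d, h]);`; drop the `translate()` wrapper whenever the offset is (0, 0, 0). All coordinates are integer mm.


cube([494, 580, 13]);
translate([0, 0, 13]) cube([494, 13, 270]);
translate([0, 567, 13]) cube([494, 13, 270]);
translate([0, 13, 13]) cube([13, 554, 270]);
translate([481, 13, 13]) cube([13, 554, 270]);


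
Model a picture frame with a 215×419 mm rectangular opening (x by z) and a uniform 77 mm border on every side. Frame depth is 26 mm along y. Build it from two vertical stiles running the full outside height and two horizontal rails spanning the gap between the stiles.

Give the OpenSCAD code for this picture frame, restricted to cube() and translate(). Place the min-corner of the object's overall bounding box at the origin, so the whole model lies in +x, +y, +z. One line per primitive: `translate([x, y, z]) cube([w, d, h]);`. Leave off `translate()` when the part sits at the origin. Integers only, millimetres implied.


cube([77, 26, 573]);
translate([292, 0, 0]) cube([77, 26, 573]);
translate([77, 0, 0]) cube([215, 26, 77]);
translate([77, 0, 496]) cube([215, 26, 77]);


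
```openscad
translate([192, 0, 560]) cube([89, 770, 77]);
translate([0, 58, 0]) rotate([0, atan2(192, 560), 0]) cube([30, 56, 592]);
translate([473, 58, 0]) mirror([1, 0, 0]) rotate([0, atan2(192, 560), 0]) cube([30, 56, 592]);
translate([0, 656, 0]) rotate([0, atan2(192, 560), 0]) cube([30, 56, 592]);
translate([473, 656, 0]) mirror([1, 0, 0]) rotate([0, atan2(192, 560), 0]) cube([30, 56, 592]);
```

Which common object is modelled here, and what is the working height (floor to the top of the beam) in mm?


A sawhorse. The overall height is 637 mm.

A beam across two mirrored pairs of raked legs — a sawhorse. The beam's underside is at z = 560 (matching the legs' vertical rise in atan2(192, 560)) and the beam is 77 mm tall, so its top is at 560 + 77 = 637 mm. The raked legs top out at the beam's underside, so that is the highest point.


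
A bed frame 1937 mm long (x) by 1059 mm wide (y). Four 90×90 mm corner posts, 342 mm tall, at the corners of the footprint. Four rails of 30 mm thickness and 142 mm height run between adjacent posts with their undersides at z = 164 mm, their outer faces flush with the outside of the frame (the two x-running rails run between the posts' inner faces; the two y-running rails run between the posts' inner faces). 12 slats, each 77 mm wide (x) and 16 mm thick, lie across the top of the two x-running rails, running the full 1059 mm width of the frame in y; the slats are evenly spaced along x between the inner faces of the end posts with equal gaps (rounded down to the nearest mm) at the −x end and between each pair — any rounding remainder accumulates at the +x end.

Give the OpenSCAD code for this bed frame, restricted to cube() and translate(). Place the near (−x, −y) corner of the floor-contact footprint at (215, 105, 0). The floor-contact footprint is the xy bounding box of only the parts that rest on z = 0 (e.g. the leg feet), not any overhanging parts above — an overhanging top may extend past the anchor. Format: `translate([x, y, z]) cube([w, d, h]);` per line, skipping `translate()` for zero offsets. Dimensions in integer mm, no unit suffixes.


translate([215, 105, 0]) cube([90, 90, 342]);
translate([215, 1074, 0]) cube([90, 90, 342]);
translate([2062, 105, 0]) cube([90, 90, 342]);
translate([2062, 1074, 0]) cube([90, 90, 342]);
translate([305, 105, 164]) cube([1757, 30, 142]);
translate([305, 1134, 164]) cube([1757, 30, 142]);
translate([215, 195, 164]) cube([30, 879, 142]);
translate([2122, 195, 164]) cube([30, 879, 142]);
translate([369, 105, 306]) cube([77, 1059, 16]);
translate([510, 105, 306]) cube([77, 1059, 16]);
translate([651, 105, 306]) cube([77, 1059, 16]);
translate([792, 105, 306]) cube([77, 1059, 16]);
translate([933, 105, 306]) cube([77, 1059, 16]);
translate([1074, 105, 306]) cube([77, 1059, 16]);
translate([1215, 105, 306]) cube([77, 1059, 16]);
translate([1356, 105, 306]) cube([77, 1059, 16]);
translate([1497, 105, 306]) cube([77, 1059, 16]);
translate([1638, 105, 306]) cube([77, 1059, 16]);
translate([1779, 105, 306]) cube([77, 1059, 16]);
translate([1920, 105, 306]) cube([77, 1059, 16]);


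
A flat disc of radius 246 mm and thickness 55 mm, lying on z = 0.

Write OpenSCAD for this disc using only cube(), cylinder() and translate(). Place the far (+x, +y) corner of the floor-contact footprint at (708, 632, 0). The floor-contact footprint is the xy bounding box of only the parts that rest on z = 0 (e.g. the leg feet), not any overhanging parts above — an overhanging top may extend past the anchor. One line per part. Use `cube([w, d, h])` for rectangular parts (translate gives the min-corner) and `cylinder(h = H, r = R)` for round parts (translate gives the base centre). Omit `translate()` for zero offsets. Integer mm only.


translate([462, 386, 0]) cylinder(h = 55, r = 246);


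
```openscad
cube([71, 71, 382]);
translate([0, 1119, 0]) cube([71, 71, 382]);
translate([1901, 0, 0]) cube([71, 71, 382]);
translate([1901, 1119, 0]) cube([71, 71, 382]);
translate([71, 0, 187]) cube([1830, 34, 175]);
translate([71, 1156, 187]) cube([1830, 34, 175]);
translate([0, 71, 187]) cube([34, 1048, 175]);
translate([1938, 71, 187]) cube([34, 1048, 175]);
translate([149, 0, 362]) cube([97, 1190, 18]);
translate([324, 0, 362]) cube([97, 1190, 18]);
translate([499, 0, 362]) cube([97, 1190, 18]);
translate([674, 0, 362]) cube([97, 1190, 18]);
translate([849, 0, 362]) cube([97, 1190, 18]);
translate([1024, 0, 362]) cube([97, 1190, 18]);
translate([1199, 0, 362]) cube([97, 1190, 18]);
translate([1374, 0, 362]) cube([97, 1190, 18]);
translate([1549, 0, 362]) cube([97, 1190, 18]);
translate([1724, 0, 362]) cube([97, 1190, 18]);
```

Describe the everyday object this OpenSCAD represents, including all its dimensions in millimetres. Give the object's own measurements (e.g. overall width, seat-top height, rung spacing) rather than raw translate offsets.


A bed frame 1972 mm long (x) by 1190 mm wide (y). Four 71×71 mm corner posts, 382 mm tall, at the corners of the footprint. Four rails of 34 mm thickness and 175 mm height run between adjacent posts with their undersides at z = 187 mm, their outer faces flush with the outside of the frame (the two x-running rails run between the posts' inner faces; the two y-running rails run between the posts' inner faces). 10 slats, each 97 mm wide (x) and 18 mm thick, lie across the top of the two x-running rails, running the full 1190 mm width of the frame in y; along x they sit between the end posts with a 78 mm gap after the −x posts and between neighbouring slats, leaving 80 mm before the +x posts.


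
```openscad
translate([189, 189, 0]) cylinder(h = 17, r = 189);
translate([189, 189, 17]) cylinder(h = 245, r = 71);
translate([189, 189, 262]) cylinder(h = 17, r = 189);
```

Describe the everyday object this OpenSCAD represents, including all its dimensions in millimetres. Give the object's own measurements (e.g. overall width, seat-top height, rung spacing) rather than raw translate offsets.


A spool: two coaxial disc flanges of radius 189 mm and thickness 17 mm, joined by a core cylinder of radius 71 mm and height 245 mm. The lower flange rests on z = 0 and the three cylinders share a vertical axis.


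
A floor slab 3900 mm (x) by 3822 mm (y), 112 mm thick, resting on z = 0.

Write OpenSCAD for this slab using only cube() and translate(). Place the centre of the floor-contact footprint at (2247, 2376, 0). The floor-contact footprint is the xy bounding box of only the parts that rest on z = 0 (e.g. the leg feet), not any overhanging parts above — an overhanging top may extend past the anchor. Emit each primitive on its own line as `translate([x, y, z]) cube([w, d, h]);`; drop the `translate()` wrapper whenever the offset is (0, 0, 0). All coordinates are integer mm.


translate([297, 465, 0]) cube([3900, 3822, 112]);


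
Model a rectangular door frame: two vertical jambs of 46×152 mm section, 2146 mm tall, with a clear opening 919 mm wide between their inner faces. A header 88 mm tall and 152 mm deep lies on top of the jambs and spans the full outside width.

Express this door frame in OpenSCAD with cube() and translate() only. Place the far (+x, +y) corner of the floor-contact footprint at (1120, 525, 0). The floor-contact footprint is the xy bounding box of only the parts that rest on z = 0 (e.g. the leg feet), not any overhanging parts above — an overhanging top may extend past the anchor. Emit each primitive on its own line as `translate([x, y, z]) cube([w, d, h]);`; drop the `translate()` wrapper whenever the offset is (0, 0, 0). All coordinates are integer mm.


translate([109, 373, 0]) cube([46, 152, 2146]);
translate([1074, 373, 0]) cube([46, 152, 2146]);
translate([109, 373, 2146]) cube([1011, 152, 88]);


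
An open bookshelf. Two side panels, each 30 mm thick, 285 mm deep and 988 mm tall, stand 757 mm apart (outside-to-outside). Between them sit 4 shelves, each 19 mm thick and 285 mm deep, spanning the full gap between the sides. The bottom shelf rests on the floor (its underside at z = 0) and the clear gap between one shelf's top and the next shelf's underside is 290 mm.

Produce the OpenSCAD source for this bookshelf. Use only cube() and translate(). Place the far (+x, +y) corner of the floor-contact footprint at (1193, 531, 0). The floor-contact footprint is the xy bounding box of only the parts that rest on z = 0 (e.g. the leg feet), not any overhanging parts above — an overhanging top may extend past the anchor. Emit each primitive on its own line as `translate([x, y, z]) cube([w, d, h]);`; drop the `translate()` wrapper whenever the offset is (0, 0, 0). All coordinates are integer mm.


translate([436, 246, 0]) cube([30, 285, 988]);
translate([1163, 246, 0]) cube([30, 285, 988]);
translate([466, 246, 0]) cube([697, 285, 19]);
translate([466, 246, 309]) cube([697, 285, 19]);
translate([466, 246, 618]) cube([697, 285, 19]);
translate([466, 246, 927]) cube([697, 285, 19]);


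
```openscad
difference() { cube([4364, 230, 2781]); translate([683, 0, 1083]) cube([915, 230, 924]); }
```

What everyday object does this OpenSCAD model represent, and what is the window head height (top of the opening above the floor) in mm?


A wall with a window opening. The window head height is 2007 mm.

A wall with a rectangular opening subtracted — a window. Sill at z = 1083, opening 924 mm tall, so the head is at 1083 + 924 = 2007 mm.
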